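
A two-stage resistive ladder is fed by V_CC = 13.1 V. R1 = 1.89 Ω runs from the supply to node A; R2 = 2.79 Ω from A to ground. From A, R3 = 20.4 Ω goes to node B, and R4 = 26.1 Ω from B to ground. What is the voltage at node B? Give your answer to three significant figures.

The second stage (R3 + R4 = 46.50 Ω) loads node A in parallel with R2.
Effective lower resistance at A: R2 ‖ 46.50 = 2.632 Ω.
So V_A = 13.1 × 0.5821 = 7.625 V.
Stage 2 is unloaded, so V_B = V_A · R4/(R3+R4) = 7.625 × 26.1/46.50 = 4.280 V.

V_B ≈ 4.28 V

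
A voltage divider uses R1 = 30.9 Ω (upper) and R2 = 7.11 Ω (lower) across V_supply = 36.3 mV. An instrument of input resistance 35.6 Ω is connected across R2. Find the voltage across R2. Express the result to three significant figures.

First combine the lower leg with the load: R2 ‖ R_L = 5.926 Ω.
Then V_out = V_supply · R2'/(R1 + R2') = 36.3 × 5.926/36.83 = 5.842 mV.

V_out ≈ 5.84 mV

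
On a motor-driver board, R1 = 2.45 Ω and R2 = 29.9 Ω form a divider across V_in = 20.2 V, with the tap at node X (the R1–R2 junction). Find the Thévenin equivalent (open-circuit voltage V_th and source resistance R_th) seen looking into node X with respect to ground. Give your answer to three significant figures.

With X open, the divider is unloaded: V_th = 20.2 × 29.9/32.35 = 18.67 V.
Zeroing V_in shorts the top of R1 to ground, so R_th = R1 ‖ R2 = 2.264 Ω.

V_th ≈ 18.7 V, R_th ≈ 2.26 Ω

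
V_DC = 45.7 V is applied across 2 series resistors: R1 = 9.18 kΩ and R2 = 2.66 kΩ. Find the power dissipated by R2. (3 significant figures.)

P ≈ 39.6 mW

ΣR = 11.84 kΩ → I = 45.7/11.84 = 3.860 mA.
P(R2) = I²·R2 = (3.860)² × 2.66 = 39.63 mW.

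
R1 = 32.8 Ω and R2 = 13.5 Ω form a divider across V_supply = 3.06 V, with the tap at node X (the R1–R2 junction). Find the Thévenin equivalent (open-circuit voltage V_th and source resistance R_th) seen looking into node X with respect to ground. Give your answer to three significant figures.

V_th ≈ 0.892 V, R_th ≈ 9.56 Ω

V_th is the unloaded tap voltage: V_supply · R2/(R1+R2) = 3.06 × 0.2916 = 0.8922 V.
With V_supply suppressed (replaced by a short), R_th = R1 ‖ R2 = (32.80 × 13.5)/(32.80 + 13.5) = 9.564 Ω.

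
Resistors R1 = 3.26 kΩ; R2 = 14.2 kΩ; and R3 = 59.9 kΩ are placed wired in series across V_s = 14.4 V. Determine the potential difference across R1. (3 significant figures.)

V ≈ 0.607 V

ΣR = 3.26 + 14.2 + 59.9 = 77.36 kΩ.
By the voltage-divider rule, V = 14.4 × 3.260/77.36 = 0.6068 V.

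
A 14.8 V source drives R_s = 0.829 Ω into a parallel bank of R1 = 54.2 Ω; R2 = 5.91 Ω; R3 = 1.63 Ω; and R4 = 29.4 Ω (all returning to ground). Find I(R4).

I ≈ 0.297 A

Equivalent of the parallel group: R_p = 1.197 Ω.
Node voltage V_A = V_DC · R_p/(R_s + R_p) = 14.8 × 0.5909 = 8.745 V.
I(R4) = V_A / R4 = 8.745/29.4 = 0.2975 A.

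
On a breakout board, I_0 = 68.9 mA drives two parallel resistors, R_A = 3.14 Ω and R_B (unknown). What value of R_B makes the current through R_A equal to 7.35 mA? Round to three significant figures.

In a two-way split, I_A/I_0 = R_B/(R_A + R_B).
7.35/68.9 = R_B/(R_A + R_B) → R_B = R_A · (0.1067)/(1 − 0.1067) = 3.14 × 0.1194 = 0.3750 Ω.

R_B ≈ 0.375 Ω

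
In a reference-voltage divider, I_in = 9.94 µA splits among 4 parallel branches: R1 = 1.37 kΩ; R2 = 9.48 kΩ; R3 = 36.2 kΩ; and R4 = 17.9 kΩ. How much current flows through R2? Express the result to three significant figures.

Total conductance ΣG = 1/1.37 + 1/9.48 + 1/36.2 + 1/17.9 = 0.9189 (units of 1/kΩ).
Current divider: I(R2) = I_in · G_k/ΣG = 9.94 × (0.1055/0.9189) = 9.94 × 0.1148 = 1.141 µA.

I ≈ 1.14 µA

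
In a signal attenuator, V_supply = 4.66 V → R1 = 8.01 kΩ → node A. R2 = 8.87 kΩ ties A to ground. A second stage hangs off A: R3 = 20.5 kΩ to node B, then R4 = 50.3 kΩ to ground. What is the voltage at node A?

V_A ≈ 2.31 V

The second stage (R3 + R4 = 70.80 kΩ) loads node A in parallel with R2.
R2 ‖ (R3+R4) = 7.882 kΩ.
So V_A = 4.66 × 0.4960 = 2.311 V.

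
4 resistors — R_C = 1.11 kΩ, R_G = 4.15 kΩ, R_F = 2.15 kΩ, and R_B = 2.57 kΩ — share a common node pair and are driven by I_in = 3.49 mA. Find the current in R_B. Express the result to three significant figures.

I ≈ 0.680 mA

Total conductance ΣG = 1/1.11 + 1/4.15 + 1/2.15 + 1/2.57 = 1.996 (units of 1/kΩ).
By the current-divider rule, I = I_in · G_k/ΣG = 3.49 × 0.1949 = 0.6803 mA.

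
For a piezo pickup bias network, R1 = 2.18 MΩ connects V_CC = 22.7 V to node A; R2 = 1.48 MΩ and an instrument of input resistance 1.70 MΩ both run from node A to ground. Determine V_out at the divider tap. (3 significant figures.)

V_out ≈ 6.04 V

R2 ‖ R_L = (1.48 × 1.70)/(1.48 + 1.70) = 0.7912 MΩ.
Now apply the divider: V_out = 22.7 × 0.2663 = 6.045 V.
(Unloaded it would be 9.18 V; the load pulls it down.)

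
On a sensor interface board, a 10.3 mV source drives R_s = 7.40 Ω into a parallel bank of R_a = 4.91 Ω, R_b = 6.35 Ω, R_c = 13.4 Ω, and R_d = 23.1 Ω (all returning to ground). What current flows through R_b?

Combine the parallel branches: R_p = (1/4.91 + 1/6.35 + 1/13.4 + 1/23.1)⁻¹ = 2.087 Ω.
V_A by voltage divider: V_A = 10.3 × 2.087/(7.40 + 2.087) = 2.266 mV.
Branch current I = V_A/R_b = 2.266/6.35 = 0.3569 mA.

I ≈ 0.357 mA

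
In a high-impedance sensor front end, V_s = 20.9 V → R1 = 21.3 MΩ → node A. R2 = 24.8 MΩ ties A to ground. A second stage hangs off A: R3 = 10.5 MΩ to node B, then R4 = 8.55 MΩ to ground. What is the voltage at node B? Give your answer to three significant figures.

V_B ≈ 3.15 V

Node A sees R2 in parallel with the series input of stage 2, R3 + R4 = 19.05 MΩ.
R2 ‖ (R3+R4) = 10.77 MΩ.
First divider: V_A = V_s · 10.77/(21.3 + 10.77) = 7.021 V.
Stage 2 is unloaded, so V_B = V_A · R4/(R3+R4) = 7.021 × 8.55/19.05 = 3.151 V.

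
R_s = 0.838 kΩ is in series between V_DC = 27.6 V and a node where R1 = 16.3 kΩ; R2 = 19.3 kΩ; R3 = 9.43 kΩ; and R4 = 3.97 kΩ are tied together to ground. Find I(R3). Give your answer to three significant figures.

Equivalent of the parallel group: R_p = 2.123 kΩ.
Node voltage V_A = V_DC · R_p/(R_s + R_p) = 27.6 × 0.7170 = 19.79 V.
Branch current I = V_A/R3 = 19.79/9.43 = 2.098 mA.

I ≈ 2.10 mA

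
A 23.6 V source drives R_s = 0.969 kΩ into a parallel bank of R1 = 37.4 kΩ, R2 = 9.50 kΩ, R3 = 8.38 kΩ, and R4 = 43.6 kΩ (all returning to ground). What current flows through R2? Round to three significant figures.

Equivalent of the parallel group: R_p = 3.646 kΩ.
Node voltage V_A = V_DC · R_p/(R_s + R_p) = 23.6 × 0.7900 = 18.64 V.
Branch current I = V_A/R2 = 18.64/9.50 = 1.963 mA.
(Check via current divider: I_total = 5.114 mA; share G_k/ΣG = 0.3838 → same result.)

I ≈ 1.96 mA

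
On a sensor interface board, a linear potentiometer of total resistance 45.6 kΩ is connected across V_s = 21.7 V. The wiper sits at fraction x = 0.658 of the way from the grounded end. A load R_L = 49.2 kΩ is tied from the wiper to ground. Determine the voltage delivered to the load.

V_out ≈ 11.8 V

Split the track: R_lower = x·R_p = 30.00 kΩ, R_upper = (1−x)·R_p = 15.60 kΩ.
R_L loads the lower segment: effective lower R = 18.64 kΩ.
V_out = 21.7 × 18.64/(15.60 + 18.64) = 11.81 V.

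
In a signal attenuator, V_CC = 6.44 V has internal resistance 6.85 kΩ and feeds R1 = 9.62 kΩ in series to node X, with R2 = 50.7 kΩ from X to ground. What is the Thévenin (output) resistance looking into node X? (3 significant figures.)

R_th ≈ 12.4 kΩ

R1' = 6.85 + 9.62 = 16.47 kΩ (source resistance + R1).
Looking into X with the source shorted: R_th = R1'·R2/(R1'+R2) = 16.47 × 50.7/67.17 = 12.43 kΩ.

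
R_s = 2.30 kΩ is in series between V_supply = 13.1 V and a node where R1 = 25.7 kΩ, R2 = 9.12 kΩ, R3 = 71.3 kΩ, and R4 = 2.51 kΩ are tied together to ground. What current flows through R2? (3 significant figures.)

I ≈ 0.627 mA

Parallel bank: R_p = 1/(1/25.7 + 1/9.12 + 1/71.3 + 1/2.51) = 1.783 kΩ.
Node voltage V_A = V_supply · R_p/(R_s + R_p) = 13.1 × 0.4366 = 5.720 V.
I(R2) = V_A / R2 = 5.720/9.12 = 0.6272 mA.
(Check via current divider: I_total = 3.209 mA; share G_k/ΣG = 0.1955 → same result.)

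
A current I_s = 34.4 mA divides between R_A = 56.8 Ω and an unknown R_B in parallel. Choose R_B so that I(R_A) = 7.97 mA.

Two-branch current divider: I_A = I_s · R_B/(R_A + R_B).
7.97/34.4 = R_B/(R_A + R_B) → R_B = R_A · (0.2317)/(1 − 0.2317) = 56.8 × 0.3016 = 17.13 Ω.

R_B ≈ 17.1 Ω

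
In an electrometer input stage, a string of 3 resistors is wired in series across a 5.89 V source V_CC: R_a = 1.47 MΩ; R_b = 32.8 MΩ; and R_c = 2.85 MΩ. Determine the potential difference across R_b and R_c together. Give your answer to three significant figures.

Series total: ΣR = 1.47 + 32.8 + 2.85 = 37.12 MΩ.
R_{R_b..R_c} = 32.8 + 2.85 = 35.65 MΩ.
V = V_CC · R/ΣR = 5.89 × 0.9604 = 5.657 V.

V ≈ 5.66 V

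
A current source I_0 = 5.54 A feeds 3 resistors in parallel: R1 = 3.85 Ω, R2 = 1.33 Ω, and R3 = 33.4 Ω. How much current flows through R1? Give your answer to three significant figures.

Total conductance ΣG = 1/3.85 + 1/1.33 + 1/33.4 = 1.042 (units of 1/Ω).
R1 takes the fraction G_k/ΣG = 0.2597/1.042 = 0.2494, so I = 5.54 × 0.2494 = 1.382 A.

I ≈ 1.38 A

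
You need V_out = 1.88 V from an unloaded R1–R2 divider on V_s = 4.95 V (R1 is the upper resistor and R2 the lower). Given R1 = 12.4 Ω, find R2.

Required fraction k = V_out/V_s = 0.3798.
R2 = R1 · 0.3798/(1 − 0.3798) = 7.593 Ω.

R2 ≈ 7.59 Ω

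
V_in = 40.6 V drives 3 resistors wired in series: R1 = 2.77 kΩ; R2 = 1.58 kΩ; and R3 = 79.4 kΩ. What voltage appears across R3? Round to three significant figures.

V ≈ 38.5 V

ΣR = 2.77 + 1.58 + 79.4 = 83.75 kΩ.
V = V_in · R/ΣR = 40.6 × 0.9481 = 38.49 V.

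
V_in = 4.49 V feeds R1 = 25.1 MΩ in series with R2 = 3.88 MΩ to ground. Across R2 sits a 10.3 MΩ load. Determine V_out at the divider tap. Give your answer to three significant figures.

First combine the lower leg with the load: R2 ‖ R_L = 2.818 MΩ.
Now apply the divider: V_out = 4.49 × 0.1009 = 0.4533 V.

V_out ≈ 0.453 V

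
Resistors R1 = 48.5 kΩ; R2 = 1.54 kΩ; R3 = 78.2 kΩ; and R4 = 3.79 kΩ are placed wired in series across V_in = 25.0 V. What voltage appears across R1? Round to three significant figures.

Total series resistance ΣR = 48.5 + 1.54 + 78.2 + 3.79 = 132.0 kΩ.
Voltage divider: V = V_in · (48.50 / 132.0) = 25.0 × 0.3673 = 9.184 V.

V ≈ 9.18 V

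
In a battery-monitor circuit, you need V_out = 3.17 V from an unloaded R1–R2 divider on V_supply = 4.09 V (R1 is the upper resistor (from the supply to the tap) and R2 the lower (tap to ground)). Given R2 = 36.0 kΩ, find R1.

R1 ≈ 10.4 kΩ

V_out/V_supply = R2/(R1+R2) = 0.7751.
Rearranging, R1 = R2·(1−k)/k = 36.0 × 0.2902 = 10.45 kΩ.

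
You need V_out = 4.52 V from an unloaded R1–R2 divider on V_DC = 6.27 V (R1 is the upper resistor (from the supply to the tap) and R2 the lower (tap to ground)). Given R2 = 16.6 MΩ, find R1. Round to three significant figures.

R1 ≈ 6.43 MΩ

V_out/V_DC = R2/(R1+R2) = 0.7209.
R1 = R2·(1/k − 1) = 16.6 × 0.3872 = 6.427 MΩ.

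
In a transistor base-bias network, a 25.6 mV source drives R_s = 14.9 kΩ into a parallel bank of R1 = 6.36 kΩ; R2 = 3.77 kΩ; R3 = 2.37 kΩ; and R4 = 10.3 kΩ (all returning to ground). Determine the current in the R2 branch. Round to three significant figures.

I ≈ 0.452 µA

Parallel bank: R_p = 1/(1/6.36 + 1/3.77 + 1/2.37 + 1/10.3) = 1.062 kΩ.
Node voltage V_A = V_in · R_p/(R_s + R_p) = 25.6 × 0.06654 = 1.703 mV.
I(R2) = V_A / R2 = 1.703/3.77 = 0.4518 µA.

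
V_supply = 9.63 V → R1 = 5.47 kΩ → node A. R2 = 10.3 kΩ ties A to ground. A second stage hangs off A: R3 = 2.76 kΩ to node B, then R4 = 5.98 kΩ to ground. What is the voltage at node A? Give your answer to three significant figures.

V_A ≈ 4.46 V

Node A sees R2 in parallel with the series input of stage 2, R3 + R4 = 8.740 kΩ.
Effective lower resistance at A: R2 ‖ 8.740 = 4.728 kΩ.
So V_A = 9.63 × 0.4636 = 4.465 V.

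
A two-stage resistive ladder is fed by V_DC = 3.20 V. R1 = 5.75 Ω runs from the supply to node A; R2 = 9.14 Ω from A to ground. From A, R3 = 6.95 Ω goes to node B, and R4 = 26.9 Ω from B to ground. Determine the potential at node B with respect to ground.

The second stage (R3 + R4 = 33.85 Ω) loads node A in parallel with R2.
R2 ‖ (R3+R4) = 7.197 Ω.
V_A = 3.20 × 7.197/(5.75 + 7.197) = 1.779 V.
Then the unloaded second divider: V_B = V_A × R4/(R3+R4) = 1.779 × 0.7947 = 1.414 V.

V_B ≈ 1.41 V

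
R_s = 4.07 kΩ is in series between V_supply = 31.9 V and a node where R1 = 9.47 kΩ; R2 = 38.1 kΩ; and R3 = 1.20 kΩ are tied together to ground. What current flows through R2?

I ≈ 0.170 mA

Parallel bank: R_p = 1/(1/9.47 + 1/38.1 + 1/1.20) = 1.036 kΩ.
V_A = 31.9 × 1.036/5.106 = 6.473 V.
Branch current I = V_A/R2 = 6.473/38.1 = 0.1699 mA.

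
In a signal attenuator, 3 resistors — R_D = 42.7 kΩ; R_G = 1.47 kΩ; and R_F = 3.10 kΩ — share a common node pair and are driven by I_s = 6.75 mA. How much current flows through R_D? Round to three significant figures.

I ≈ 0.154 mA

ΣG = 1/42.7 + 1/1.47 + 1/3.10 = 1.026.
R_D takes the fraction G_k/ΣG = 0.02342/1.026 = 0.02282, so I = 6.75 × 0.02282 = 0.1540 mA.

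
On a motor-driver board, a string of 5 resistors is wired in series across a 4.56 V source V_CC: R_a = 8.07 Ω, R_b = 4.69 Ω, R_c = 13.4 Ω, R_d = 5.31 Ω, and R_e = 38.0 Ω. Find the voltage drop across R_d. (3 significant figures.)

V ≈ 0.349 V

Series total: ΣR = 8.07 + 4.69 + 13.4 + 5.31 + 38.0 = 69.47 Ω.
Voltage divider: V = V_CC · (5.310 / 69.47) = 4.56 × 0.07644 = 0.3485 V.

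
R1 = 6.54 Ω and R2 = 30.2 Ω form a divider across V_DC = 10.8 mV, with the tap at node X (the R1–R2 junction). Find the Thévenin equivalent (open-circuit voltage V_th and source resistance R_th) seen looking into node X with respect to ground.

V_th ≈ 8.88 mV, R_th ≈ 5.38 Ω

With X open, the divider is unloaded: V_th = 10.8 × 30.2/36.74 = 8.878 mV.
With V_DC suppressed (replaced by a short), R_th = R1 ‖ R2 = (6.540 × 30.2)/(6.540 + 30.2) = 5.376 Ω.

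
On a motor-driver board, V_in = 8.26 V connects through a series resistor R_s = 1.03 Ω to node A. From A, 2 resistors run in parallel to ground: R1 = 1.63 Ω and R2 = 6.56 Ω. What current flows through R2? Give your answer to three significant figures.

I ≈ 0.704 A

Combine the parallel branches: R_p = (1/1.63 + 1/6.56)⁻¹ = 1.306 Ω.
V_A = 8.26 × 1.306/2.336 = 4.617 V.
Branch current I = V_A/R2 = 4.617/6.56 = 0.7039 A.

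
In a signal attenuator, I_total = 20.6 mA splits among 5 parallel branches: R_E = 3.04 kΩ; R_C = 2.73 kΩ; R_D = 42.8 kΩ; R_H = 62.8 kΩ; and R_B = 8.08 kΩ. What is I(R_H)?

Conductances: ΣG = 1/3.04 + 1/2.73 + 1/42.8 + 1/62.8 + 1/8.08 = 0.8583 (1/kΩ).
By the current-divider rule, I = I_total · G_k/ΣG = 20.6 × 0.01855 = 0.3822 mA.

I ≈ 0.382 mA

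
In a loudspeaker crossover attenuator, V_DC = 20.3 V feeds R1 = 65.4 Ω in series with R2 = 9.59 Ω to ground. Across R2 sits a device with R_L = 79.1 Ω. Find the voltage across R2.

V_out ≈ 2.35 V

First combine the lower leg with the load: R2 ‖ R_L = 8.553 Ω.
Now apply the divider: V_out = 20.3 × 0.1157 = 2.348 V.
(Unloaded it would be 2.60 V; the load pulls it down.)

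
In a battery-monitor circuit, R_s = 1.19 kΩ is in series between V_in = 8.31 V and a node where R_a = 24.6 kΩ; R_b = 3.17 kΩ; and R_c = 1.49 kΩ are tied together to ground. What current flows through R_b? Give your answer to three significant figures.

I ≈ 1.18 mA

Combine the parallel branches: R_p = (1/24.6 + 1/3.17 + 1/1.49)⁻¹ = 0.9735 kΩ.
V_A by voltage divider: V_A = 8.31 × 0.9735/(1.19 + 0.9735) = 3.739 V.
Branch current I = V_A/R_b = 3.739/3.17 = 1.180 mA.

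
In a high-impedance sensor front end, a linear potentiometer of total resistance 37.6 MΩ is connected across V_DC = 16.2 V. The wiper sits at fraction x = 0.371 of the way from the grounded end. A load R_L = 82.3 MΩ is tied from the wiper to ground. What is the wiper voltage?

V_out ≈ 5.43 V

Lower segment x·R_p = 13.95 MΩ; upper segment (1−x)·R_p = 23.65 MΩ.
Lower segment in parallel with the load: 13.95 ‖ 82.3 = 11.93 MΩ.
Then V_out = V_DC · 11.93/(23.65 + 11.93) = 5.431 V.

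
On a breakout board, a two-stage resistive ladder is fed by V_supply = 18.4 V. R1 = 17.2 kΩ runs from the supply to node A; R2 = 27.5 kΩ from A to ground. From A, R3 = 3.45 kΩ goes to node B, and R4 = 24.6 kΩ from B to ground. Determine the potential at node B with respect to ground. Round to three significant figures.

V_B ≈ 7.21 V

The second stage (R3 + R4 = 28.05 kΩ) loads node A in parallel with R2.
R2 ‖ (R3+R4) = 13.89 kΩ.
So V_A = 18.4 × 0.4467 = 8.219 V.
Then the unloaded second divider: V_B = V_A × R4/(R3+R4) = 8.219 × 0.8770 = 7.208 V.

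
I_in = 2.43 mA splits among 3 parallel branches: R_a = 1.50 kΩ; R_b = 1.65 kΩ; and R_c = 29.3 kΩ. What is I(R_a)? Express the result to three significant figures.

I ≈ 1.24 mA

ΣG = 1/1.50 + 1/1.65 + 1/29.3 = 1.307.
By the current-divider rule, I = I_in · G_k/ΣG = 2.43 × 0.5101 = 1.240 mA.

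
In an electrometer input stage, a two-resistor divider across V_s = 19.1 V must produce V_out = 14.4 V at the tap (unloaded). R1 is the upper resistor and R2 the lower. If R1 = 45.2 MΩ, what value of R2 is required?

The divider ratio is R2/(R1+R2) = 14.4/19.1 = 0.7539.
So R2 = R1 · V_out/(V_s − V_out) = 45.2 × 14.4/(19.1 − 14.4) = 45.2 × 3.064 = 138.5 MΩ.

R2 ≈ 138 MΩ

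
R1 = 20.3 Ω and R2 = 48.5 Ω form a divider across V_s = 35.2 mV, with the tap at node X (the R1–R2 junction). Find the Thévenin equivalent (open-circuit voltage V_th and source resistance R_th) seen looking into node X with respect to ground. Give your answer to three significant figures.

With X open, the divider is unloaded: V_th = 35.2 × 48.5/68.80 = 24.81 mV.
With V_s suppressed (replaced by a short), R_th = R1 ‖ R2 = (20.30 × 48.5)/(20.30 + 48.5) = 14.31 Ω.

V_th ≈ 24.8 mV, R_th ≈ 14.3 Ω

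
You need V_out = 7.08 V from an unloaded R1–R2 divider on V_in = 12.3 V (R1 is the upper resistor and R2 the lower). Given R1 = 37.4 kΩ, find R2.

The divider ratio is R2/(R1+R2) = 7.08/12.3 = 0.5756.
So R2 = R1 · V_out/(V_in − V_out) = 37.4 × 7.08/(12.3 − 7.08) = 37.4 × 1.356 = 50.73 kΩ.

R2 ≈ 50.7 kΩ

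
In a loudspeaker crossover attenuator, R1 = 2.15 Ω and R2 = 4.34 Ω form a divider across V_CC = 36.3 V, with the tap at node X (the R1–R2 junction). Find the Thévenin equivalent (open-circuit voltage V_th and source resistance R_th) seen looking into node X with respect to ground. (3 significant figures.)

V_th ≈ 24.3 V, R_th ≈ 1.44 Ω

Open-circuit (no load on X): V_th = V_CC · R2/(R1 + R2) = 36.3 × 4.34/(2.150 + 4.34) = 24.27 V.
Looking into X with the source shorted: R_th = R1·R2/(R1+R2) = 2.150 × 4.34/6.490 = 1.438 Ω.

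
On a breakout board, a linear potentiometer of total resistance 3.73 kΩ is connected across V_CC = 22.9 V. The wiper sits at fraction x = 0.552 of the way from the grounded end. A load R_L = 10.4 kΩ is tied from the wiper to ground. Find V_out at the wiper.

Split the track: R_lower = x·R_p = 2.059 kΩ, R_upper = (1−x)·R_p = 1.671 kΩ.
Lower segment in parallel with the load: 2.059 ‖ 10.4 = 1.719 kΩ.
Then V_out = V_CC · 1.719/(1.671 + 1.719) = 11.61 V.

V_out ≈ 11.6 V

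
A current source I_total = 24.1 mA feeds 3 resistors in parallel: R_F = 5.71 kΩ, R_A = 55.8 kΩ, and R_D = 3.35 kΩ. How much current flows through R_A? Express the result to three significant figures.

ΣG = 1/5.71 + 1/55.8 + 1/3.35 = 0.4916.
By the current-divider rule, I = I_total · G_k/ΣG = 24.1 × 0.03646 = 0.8786 mA.

I ≈ 0.879 mA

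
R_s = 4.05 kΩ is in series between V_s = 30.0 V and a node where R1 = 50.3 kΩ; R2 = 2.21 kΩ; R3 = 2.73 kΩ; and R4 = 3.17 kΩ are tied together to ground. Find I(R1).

I ≈ 0.105 mA

Equivalent of the parallel group: R_p = 0.8665 kΩ.
V_A = 30.0 × 0.8665/4.916 = 5.287 V.
Branch current I = V_A/R1 = 5.287/50.3 = 0.1051 mA.
(Check via current divider: I_total = 6.102 mA; share G_k/ΣG = 0.01723 → same result.)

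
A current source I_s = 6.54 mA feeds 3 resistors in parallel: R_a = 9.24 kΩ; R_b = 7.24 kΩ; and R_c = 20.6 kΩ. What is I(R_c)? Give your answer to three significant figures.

ΣG = 1/9.24 + 1/7.24 + 1/20.6 = 0.2949.
Current divider: I(R_c) = I_s · G_k/ΣG = 6.54 × (0.04854/0.2949) = 6.54 × 0.1646 = 1.077 mA.

I ≈ 1.08 mA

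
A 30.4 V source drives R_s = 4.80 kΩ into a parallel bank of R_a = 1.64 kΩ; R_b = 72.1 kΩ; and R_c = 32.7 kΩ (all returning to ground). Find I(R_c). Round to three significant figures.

Combine the parallel branches: R_p = (1/1.64 + 1/72.1 + 1/32.7)⁻¹ = 1.529 kΩ.
V_A = 30.4 × 1.529/6.329 = 7.343 V.
I(R_c) = V_A / R_c = 7.343/32.7 = 0.2245 mA.
(Check via current divider: I_total = 4.804 mA; share G_k/ΣG = 0.04675 → same result.)

I ≈ 0.225 mA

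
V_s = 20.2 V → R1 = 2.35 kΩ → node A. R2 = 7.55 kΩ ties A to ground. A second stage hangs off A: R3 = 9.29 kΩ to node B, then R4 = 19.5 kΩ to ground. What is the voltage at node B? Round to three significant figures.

Node A sees R2 in parallel with the series input of stage 2, R3 + R4 = 28.79 kΩ.
Effective lower resistance at A: R2 ‖ 28.79 = 5.981 kΩ.
First divider: V_A = V_s · 5.981/(2.35 + 5.981) = 14.50 V.
V_B = V_A × 0.6773 = 9.823 V.

V_B ≈ 9.82 V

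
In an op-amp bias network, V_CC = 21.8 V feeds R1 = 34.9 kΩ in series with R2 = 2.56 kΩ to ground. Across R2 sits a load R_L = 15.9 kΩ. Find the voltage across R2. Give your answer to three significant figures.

R2 ‖ R_L = (2.56 × 15.9)/(2.56 + 15.9) = 2.205 kΩ.
Then V_out = V_CC · R2'/(R1 + R2') = 21.8 × 2.205/37.10 = 1.295 V.
(Unloaded it would be 1.49 V; the load pulls it down.)

V_out ≈ 1.30 V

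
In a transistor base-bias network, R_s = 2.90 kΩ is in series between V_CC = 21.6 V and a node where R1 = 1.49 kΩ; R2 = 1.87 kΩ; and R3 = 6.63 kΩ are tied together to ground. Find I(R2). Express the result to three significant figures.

Equivalent of the parallel group: R_p = 0.7371 kΩ.
V_A by voltage divider: V_A = 21.6 × 0.7371/(2.90 + 0.7371) = 4.377 V.
I(R2) = V_A / R2 = 4.377/1.87 = 2.341 mA.
(Check via current divider: I_total = 5.939 mA; share G_k/ΣG = 0.3942 → same result.)

I ≈ 2.34 mA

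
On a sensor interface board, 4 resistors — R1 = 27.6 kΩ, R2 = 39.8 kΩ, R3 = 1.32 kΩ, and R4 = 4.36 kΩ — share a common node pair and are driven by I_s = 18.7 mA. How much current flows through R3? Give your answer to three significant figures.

Conductances: ΣG = 1/27.6 + 1/39.8 + 1/1.32 + 1/4.36 = 1.048 (1/kΩ).
R3 takes the fraction G_k/ΣG = 0.7576/1.048 = 0.7227, so I = 18.7 × 0.7227 = 13.51 mA.

I ≈ 13.5 mA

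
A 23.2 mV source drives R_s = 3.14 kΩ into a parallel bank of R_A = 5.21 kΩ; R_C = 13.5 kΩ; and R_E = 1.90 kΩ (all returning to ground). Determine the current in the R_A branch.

I ≈ 1.28 µA

Parallel bank: R_p = 1/(1/5.21 + 1/13.5 + 1/1.90) = 1.262 kΩ.
V_A = 23.2 × 1.262/4.402 = 6.652 mV.
I(R_A) = V_A / R_A = 6.652/5.21 = 1.277 µA.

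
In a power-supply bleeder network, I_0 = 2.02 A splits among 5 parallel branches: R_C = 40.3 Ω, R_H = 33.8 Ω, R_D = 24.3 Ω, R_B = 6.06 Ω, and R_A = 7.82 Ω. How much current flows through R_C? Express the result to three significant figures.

I ≈ 0.129 A

Total conductance ΣG = 1/40.3 + 1/33.8 + 1/24.3 + 1/6.06 + 1/7.82 = 0.3884 (units of 1/Ω).
R_C takes the fraction G_k/ΣG = 0.02481/0.3884 = 0.06388, so I = 2.02 × 0.06388 = 0.1290 A.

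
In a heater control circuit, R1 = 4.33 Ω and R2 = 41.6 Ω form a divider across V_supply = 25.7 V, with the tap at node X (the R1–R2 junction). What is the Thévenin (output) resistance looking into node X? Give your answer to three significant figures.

Zeroing V_supply shorts the top of R1 to ground, so R_th = R1 ‖ R2 = 3.922 Ω.

R_th ≈ 3.92 Ω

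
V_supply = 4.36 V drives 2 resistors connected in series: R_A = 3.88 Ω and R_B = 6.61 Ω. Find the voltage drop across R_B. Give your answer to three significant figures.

V ≈ 2.75 V

ΣR = 3.88 + 6.61 = 10.49 Ω.
V = V_supply · R/ΣR = 4.36 × 0.6301 = 2.747 V.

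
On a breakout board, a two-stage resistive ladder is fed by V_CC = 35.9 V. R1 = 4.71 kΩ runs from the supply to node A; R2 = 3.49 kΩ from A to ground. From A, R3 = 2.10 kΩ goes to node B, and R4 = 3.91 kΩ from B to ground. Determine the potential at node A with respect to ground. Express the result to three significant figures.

Looking into the second stage from A: R3 + R4 = 6.010 kΩ appears in parallel with R2.
Effective lower resistance at A: R2 ‖ 6.010 = 2.208 kΩ.
V_A = 35.9 × 2.208/(4.71 + 2.208) = 11.46 V.

V_A ≈ 11.5 V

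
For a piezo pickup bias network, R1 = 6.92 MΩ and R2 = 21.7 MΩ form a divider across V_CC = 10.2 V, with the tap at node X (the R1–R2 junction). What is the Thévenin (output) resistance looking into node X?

With V_CC suppressed (replaced by a short), R_th = R1 ‖ R2 = (6.920 × 21.7)/(6.920 + 21.7) = 5.247 MΩ.

R_th ≈ 5.25 MΩ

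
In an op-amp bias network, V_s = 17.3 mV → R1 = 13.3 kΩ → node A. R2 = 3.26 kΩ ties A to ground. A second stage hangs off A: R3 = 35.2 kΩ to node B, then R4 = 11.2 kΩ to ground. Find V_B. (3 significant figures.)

V_B ≈ 0.778 mV

The second stage (R3 + R4 = 46.40 kΩ) loads node A in parallel with R2.
R2 ‖ (R3+R4) = 3.046 kΩ.
V_A = 17.3 × 3.046/(13.3 + 3.046) = 3.224 mV.
V_B = V_A × 0.2414 = 0.7782 mV.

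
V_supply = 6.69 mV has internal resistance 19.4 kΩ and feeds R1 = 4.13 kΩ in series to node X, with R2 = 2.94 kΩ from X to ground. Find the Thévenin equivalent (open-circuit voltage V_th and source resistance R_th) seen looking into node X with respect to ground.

V_th ≈ 0.743 mV, R_th ≈ 2.61 kΩ

R1' = 19.4 + 4.13 = 23.53 kΩ (source resistance + R1).
V_th is the unloaded tap voltage: V_supply · R2/(R1'+R2) = 6.69 × 0.1111 = 0.7431 mV.
Zeroing V_supply shorts the top of R1' to ground, so R_th = R1' ‖ R2 = 2.613 kΩ.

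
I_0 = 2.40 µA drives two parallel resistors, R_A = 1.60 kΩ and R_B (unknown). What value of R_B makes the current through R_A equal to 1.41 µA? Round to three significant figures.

The fraction through R_A equals R_B/(R_A+R_B).
With f = 0.5875, R_B = R_A · f/(1−f) = 1.60 × 1.424 = 2.279 kΩ.

R_B ≈ 2.28 kΩ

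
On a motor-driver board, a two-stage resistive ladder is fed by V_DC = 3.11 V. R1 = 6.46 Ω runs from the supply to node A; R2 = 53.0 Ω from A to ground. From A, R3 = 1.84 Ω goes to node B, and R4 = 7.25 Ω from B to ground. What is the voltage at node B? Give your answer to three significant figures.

V_B ≈ 1.35 V

The second stage (R3 + R4 = 9.090 Ω) loads node A in parallel with R2.
R2 ‖ (R3+R4) = 7.759 Ω.
V_A = 3.11 × 7.759/(6.46 + 7.759) = 1.697 V.
Stage 2 is unloaded, so V_B = V_A · R4/(R3+R4) = 1.697 × 7.25/9.090 = 1.354 V.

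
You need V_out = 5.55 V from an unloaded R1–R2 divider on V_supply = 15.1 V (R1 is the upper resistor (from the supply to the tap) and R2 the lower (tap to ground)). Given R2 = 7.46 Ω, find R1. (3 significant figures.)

R1 ≈ 12.8 Ω

The divider ratio is R2/(R1+R2) = 5.55/15.1 = 0.3675.
So R1 = R2 · (V_supply/V_out − 1) = 7.46 × (15.1/5.55 − 1) = 7.46 × 1.721 = 12.84 Ω.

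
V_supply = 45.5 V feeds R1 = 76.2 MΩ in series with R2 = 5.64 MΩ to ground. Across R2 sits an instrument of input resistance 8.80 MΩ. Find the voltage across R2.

V_out ≈ 1.96 V

R2 ‖ R_L = (5.64 × 8.80)/(5.64 + 8.80) = 3.437 MΩ.
Voltage divider with the loaded lower leg: V_out = 45.5 × 3.437/(76.2 + 3.437) = 45.5 × 0.04316 = 1.964 V.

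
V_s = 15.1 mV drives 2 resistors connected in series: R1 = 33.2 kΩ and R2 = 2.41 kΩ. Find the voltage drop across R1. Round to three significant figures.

V ≈ 14.1 mV

ΣR = 33.2 + 2.41 = 35.61 kΩ.
Voltage divider: V = V_s · (33.20 / 35.61) = 15.1 × 0.9323 = 14.08 mV.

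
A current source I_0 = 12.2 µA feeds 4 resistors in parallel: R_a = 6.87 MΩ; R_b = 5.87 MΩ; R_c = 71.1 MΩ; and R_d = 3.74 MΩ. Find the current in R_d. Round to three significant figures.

Total conductance ΣG = 1/6.87 + 1/5.87 + 1/71.1 + 1/3.74 = 0.5974 (units of 1/MΩ).
R_d takes the fraction G_k/ΣG = 0.2674/0.5974 = 0.4476, so I = 12.2 × 0.4476 = 5.461 µA.

I ≈ 5.46 µA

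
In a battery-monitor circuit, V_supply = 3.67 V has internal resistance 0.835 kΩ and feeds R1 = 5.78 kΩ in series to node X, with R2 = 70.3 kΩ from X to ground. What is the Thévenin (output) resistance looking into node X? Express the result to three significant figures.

R1' = 0.835 + 5.78 = 6.615 kΩ (source resistance + R1).
With V_supply suppressed (replaced by a short), R_th = R1' ‖ R2 = (6.615 × 70.3)/(6.615 + 70.3) = 6.046 kΩ.

R_th ≈ 6.05 kΩ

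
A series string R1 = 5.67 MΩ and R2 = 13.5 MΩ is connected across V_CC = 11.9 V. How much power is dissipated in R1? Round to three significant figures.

ΣR = 19.17 MΩ → I = 11.9/19.17 = 0.6208 µA.
V(R1) = I·R = 3.520 V; P = V·I = 3.520 × 0.6208 = 2.185 µW.

P ≈ 2.18 µW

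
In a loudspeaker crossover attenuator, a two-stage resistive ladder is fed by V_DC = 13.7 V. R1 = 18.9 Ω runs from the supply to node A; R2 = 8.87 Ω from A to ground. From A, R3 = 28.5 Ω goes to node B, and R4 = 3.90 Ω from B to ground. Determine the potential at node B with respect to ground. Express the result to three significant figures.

Looking into the second stage from A: R3 + R4 = 32.40 Ω appears in parallel with R2.
R2 ‖ (R3+R4) = 6.964 Ω.
So V_A = 13.7 × 0.2692 = 3.689 V.
Stage 2 is unloaded, so V_B = V_A · R4/(R3+R4) = 3.689 × 3.90/32.40 = 0.4440 V.

V_B ≈ 0.444 V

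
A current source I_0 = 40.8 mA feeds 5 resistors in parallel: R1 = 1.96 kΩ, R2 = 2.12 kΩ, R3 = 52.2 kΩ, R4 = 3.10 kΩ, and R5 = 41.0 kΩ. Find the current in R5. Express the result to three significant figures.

I ≈ 0.738 mA

ΣG = 1/1.96 + 1/2.12 + 1/52.2 + 1/3.10 + 1/41.0 = 1.348.
R5 takes the fraction G_k/ΣG = 0.02439/1.348 = 0.01809, so I = 40.8 × 0.01809 = 0.7382 mA.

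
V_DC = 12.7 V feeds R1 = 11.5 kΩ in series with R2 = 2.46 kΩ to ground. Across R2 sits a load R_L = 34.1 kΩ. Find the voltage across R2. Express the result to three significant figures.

V_out ≈ 2.11 V

The load sits in parallel with R2, giving an effective lower resistance R2' = R2·R_L/(R2+R_L) = 2.294 kΩ.
Now apply the divider: V_out = 12.7 × 0.1663 = 2.112 V.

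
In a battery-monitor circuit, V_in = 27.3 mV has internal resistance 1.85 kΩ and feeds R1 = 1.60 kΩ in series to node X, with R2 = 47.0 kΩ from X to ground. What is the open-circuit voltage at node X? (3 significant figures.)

R1' = 1.85 + 1.60 = 3.450 kΩ (source resistance + R1).
With X open, the divider is unloaded: V_th = 27.3 × 47.0/50.45 = 25.43 mV.

V_th ≈ 25.4 mV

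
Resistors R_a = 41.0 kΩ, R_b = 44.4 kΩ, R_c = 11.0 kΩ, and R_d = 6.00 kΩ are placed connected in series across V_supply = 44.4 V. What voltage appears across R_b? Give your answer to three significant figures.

Total series resistance ΣR = 41.0 + 44.4 + 11.0 + 6.00 = 102.4 kΩ.
By the voltage-divider rule, V = 44.4 × 44.40/102.4 = 19.25 V.

V ≈ 19.3 V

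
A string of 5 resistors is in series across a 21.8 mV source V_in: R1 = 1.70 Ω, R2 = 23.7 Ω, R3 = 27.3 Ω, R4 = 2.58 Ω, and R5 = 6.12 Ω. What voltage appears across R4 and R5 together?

V ≈ 3.09 mV

Total series resistance ΣR = 1.70 + 23.7 + 27.3 + 2.58 + 6.12 = 61.40 Ω.
R_{R4..R5} = 2.58 + 6.12 = 8.700 Ω.
Voltage divider: V = V_in · (8.700 / 61.40) = 21.8 × 0.1417 = 3.089 mV.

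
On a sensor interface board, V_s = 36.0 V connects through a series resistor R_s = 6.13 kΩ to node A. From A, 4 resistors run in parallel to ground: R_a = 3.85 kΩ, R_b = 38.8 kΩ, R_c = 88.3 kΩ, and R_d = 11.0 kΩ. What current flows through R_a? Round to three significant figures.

Parallel bank: R_p = 1/(1/3.85 + 1/38.8 + 1/88.3 + 1/11.0) = 2.579 kΩ.
Node voltage V_A = V_s · R_p/(R_s + R_p) = 36.0 × 0.2961 = 10.66 V.
I(R_a) = V_A / R_a = 10.66/3.85 = 2.769 mA.

I ≈ 2.77 mA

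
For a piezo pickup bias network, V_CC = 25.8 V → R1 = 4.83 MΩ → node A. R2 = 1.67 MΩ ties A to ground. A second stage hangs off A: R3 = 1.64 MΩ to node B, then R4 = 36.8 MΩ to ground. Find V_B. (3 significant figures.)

Node A sees R2 in parallel with the series input of stage 2, R3 + R4 = 38.44 MΩ.
Effective lower resistance at A: R2 ‖ 38.44 = 1.600 MΩ.
First divider: V_A = V_CC · 1.600/(4.83 + 1.600) = 6.421 V.
Then the unloaded second divider: V_B = V_A × R4/(R3+R4) = 6.421 × 0.9573 = 6.147 V.

V_B ≈ 6.15 V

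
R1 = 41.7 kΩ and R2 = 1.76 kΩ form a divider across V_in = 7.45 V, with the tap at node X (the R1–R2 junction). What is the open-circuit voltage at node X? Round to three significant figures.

Open-circuit (no load on X): V_th = V_in · R2/(R1 + R2) = 7.45 × 1.76/(41.70 + 1.76) = 0.3017 V.

V_th ≈ 0.302 V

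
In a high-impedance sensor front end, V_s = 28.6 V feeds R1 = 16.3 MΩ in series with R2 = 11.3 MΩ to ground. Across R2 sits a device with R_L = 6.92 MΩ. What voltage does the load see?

R2 ‖ R_L = (11.3 × 6.92)/(11.3 + 6.92) = 4.292 MΩ.
Now apply the divider: V_out = 28.6 × 0.2084 = 5.961 V.
(Unloaded it would be 11.7 V; the load pulls it down.)

V_out ≈ 5.96 V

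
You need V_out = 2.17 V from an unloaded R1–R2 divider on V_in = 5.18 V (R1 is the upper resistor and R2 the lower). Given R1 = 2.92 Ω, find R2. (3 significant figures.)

R2 ≈ 2.11 Ω

The divider ratio is R2/(R1+R2) = 2.17/5.18 = 0.4189.
So R2 = R1 · V_out/(V_in − V_out) = 2.92 × 2.17/(5.18 − 2.17) = 2.92 × 0.7209 = 2.105 Ω.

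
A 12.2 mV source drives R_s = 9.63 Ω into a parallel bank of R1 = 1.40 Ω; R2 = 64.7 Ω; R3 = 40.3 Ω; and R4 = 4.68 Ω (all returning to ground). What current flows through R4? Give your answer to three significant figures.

Parallel bank: R_p = 1/(1/1.40 + 1/64.7 + 1/40.3 + 1/4.68) = 1.033 Ω.
Node voltage V_A = V_CC · R_p/(R_s + R_p) = 12.2 × 0.09686 = 1.182 mV.
Branch current I = V_A/R4 = 1.182/4.68 = 0.2525 mA.

I ≈ 0.253 mA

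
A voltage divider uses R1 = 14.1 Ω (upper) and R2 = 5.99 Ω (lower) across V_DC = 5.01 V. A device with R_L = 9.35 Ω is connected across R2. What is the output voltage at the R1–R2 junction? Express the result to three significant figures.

First combine the lower leg with the load: R2 ‖ R_L = 3.651 Ω.
Now apply the divider: V_out = 5.01 × 0.2057 = 1.030 V.

V_out ≈ 1.03 V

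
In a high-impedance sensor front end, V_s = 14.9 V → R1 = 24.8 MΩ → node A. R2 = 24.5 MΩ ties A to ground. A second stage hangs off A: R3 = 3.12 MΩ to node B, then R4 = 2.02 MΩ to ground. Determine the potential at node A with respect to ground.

Looking into the second stage from A: R3 + R4 = 5.140 MΩ appears in parallel with R2.
Effective lower resistance at A: R2 ‖ 5.140 = 4.249 MΩ.
First divider: V_A = V_s · 4.249/(24.8 + 4.249) = 2.179 V.

V_A ≈ 2.18 V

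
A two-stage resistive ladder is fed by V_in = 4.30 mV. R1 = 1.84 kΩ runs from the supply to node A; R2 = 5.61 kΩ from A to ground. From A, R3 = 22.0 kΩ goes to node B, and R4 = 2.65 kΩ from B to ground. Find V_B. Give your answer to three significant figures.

The second stage (R3 + R4 = 24.65 kΩ) loads node A in parallel with R2.
R2 ‖ (R3+R4) = 4.570 kΩ.
So V_A = 4.30 × 0.7129 = 3.066 mV.
Stage 2 is unloaded, so V_B = V_A · R4/(R3+R4) = 3.066 × 2.65/24.65 = 0.3296 mV.

V_B ≈ 0.330 mV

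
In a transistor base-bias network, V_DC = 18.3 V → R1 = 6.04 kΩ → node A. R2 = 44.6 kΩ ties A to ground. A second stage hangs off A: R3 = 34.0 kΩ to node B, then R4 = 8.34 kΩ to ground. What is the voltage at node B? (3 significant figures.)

V_B ≈ 2.82 V

Looking into the second stage from A: R3 + R4 = 42.34 kΩ appears in parallel with R2.
R2 ‖ (R3+R4) = 21.72 kΩ.
First divider: V_A = V_DC · 21.72/(6.04 + 21.72) = 14.32 V.
V_B = V_A × 0.1970 = 2.820 V.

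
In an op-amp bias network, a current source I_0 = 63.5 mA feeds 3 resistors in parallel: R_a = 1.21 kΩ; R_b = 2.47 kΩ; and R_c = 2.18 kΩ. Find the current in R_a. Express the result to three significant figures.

Total conductance ΣG = 1/1.21 + 1/2.47 + 1/2.18 = 1.690 (units of 1/kΩ).
By the current-divider rule, I = I_0 · G_k/ΣG = 63.5 × 0.4890 = 31.05 mA.

I ≈ 31.1 mA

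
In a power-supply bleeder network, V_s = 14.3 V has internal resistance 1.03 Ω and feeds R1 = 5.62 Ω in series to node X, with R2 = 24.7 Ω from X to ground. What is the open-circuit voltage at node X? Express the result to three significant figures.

V_th ≈ 11.3 V

R1' = 1.03 + 5.62 = 6.650 Ω (source resistance + R1).
Open-circuit (no load on X): V_th = V_s · R2/(R1' + R2) = 14.3 × 24.7/(6.650 + 24.7) = 11.27 V.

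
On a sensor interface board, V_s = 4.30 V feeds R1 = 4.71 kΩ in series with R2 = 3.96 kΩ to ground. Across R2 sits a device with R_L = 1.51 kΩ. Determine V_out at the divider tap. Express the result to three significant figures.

R2 ‖ R_L = (3.96 × 1.51)/(3.96 + 1.51) = 1.093 kΩ.
Then V_out = V_s · R2'/(R1 + R2') = 4.30 × 1.093/5.803 = 0.8100 V.
(Unloaded it would be 1.96 V; the load pulls it down.)

V_out ≈ 0.810 V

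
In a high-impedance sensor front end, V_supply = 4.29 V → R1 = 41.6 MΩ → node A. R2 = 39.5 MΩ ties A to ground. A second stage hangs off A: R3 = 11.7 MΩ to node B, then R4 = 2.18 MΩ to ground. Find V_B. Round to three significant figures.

V_B ≈ 0.133 V

The second stage (R3 + R4 = 13.88 MΩ) loads node A in parallel with R2.
R2 ‖ (R3+R4) = 10.27 MΩ.
First divider: V_A = V_supply · 10.27/(41.6 + 10.27) = 0.8495 V.
Stage 2 is unloaded, so V_B = V_A · R4/(R3+R4) = 0.8495 × 2.18/13.88 = 0.1334 V.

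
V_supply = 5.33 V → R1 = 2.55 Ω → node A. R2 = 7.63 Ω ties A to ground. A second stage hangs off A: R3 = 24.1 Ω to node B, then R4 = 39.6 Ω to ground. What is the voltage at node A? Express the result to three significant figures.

Looking into the second stage from A: R3 + R4 = 63.70 Ω appears in parallel with R2.
R2 ‖ (R3+R4) = 6.814 Ω.
So V_A = 5.33 × 0.7277 = 3.879 V.

V_A ≈ 3.88 V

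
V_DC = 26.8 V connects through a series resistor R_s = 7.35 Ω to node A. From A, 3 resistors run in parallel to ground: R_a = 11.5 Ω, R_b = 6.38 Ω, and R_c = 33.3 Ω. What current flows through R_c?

I ≈ 0.267 A

Equivalent of the parallel group: R_p = 3.653 Ω.
Node voltage V_A = V_DC · R_p/(R_s + R_p) = 26.8 × 0.3320 = 8.898 V.
I(R_c) = V_A / R_c = 8.898/33.3 = 0.2672 A.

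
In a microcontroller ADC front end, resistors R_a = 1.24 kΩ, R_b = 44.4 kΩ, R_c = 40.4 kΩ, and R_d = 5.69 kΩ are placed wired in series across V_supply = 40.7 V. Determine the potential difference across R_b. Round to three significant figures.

ΣR = 1.24 + 44.4 + 40.4 + 5.69 = 91.73 kΩ.
By the voltage-divider rule, V = 40.7 × 44.40/91.73 = 19.70 V.

V ≈ 19.7 V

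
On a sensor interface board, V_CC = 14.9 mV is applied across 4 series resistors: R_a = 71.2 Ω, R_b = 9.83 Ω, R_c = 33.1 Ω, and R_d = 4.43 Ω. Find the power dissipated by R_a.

P ≈ 1.12 µW

Series current I = V_CC/ΣR = 14.9/118.6 = 0.1257 mA.
P = I²R = 0.01579 × 71.2 = 1.125 µW.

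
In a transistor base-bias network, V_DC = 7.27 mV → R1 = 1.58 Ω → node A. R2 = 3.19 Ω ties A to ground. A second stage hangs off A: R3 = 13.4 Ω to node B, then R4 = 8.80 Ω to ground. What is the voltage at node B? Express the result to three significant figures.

V_B ≈ 1.84 mV

The second stage (R3 + R4 = 22.20 Ω) loads node A in parallel with R2.
Effective lower resistance at A: R2 ‖ 22.20 = 2.789 Ω.
V_A = 7.27 × 2.789/(1.58 + 2.789) = 4.641 mV.
Then the unloaded second divider: V_B = V_A × R4/(R3+R4) = 4.641 × 0.3964 = 1.840 mV.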